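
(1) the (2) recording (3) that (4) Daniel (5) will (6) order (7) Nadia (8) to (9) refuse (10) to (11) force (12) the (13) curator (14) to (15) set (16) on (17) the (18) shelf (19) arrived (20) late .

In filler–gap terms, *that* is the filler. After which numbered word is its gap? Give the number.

'that' functions as the direct object of 'set'. Fronting leaves a gap immediately after 'set':
The recording that Daniel will order Nadia to refuse to force the curator to set ___ on the shelf arrived late.
'set' is word 15.

15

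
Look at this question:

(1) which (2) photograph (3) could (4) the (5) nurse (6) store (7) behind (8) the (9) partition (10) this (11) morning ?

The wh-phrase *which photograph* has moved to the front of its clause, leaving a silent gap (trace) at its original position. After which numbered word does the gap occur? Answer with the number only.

Pre-movement form: The nurse could store which photograph behind the partition this morning.
The filler 'which photograph' is interpreted as the direct object of 'store'. It moves to the left edge, and the trace sits right after 'store':
Which photograph could the nurse store ___ behind the partition this morning?
'store' is word 6.

6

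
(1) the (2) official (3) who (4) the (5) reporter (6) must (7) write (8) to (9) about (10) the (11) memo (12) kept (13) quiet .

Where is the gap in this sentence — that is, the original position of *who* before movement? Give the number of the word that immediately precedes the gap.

'who' is the object of the preposition 'to'. Fronting leaves a gap immediately after 'to':
The official who the reporter must write to ___ about the memo kept quiet.
'to' is word 8.

8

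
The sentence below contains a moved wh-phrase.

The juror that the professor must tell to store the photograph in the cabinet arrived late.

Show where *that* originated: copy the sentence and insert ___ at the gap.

'that' is the direct object of 'tell'. The gap is right after 'tell'.

The juror that the professor must tell ___ to store the photograph in the cabinet arrived late.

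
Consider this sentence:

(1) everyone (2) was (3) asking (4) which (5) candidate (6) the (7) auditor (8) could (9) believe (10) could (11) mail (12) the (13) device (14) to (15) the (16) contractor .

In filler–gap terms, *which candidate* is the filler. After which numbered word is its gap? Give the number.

In situ: The auditor could believe which candidate could mail the device to the contractor.
The filler 'which candidate' is interpreted as the subject of the clause embedded under 'believe'. Wh-movement fronts it, leaving a gap right after 'believe':
Everyone was asking which candidate the auditor could believe ___ could mail the device to the contractor.
'believe' is word 9.

9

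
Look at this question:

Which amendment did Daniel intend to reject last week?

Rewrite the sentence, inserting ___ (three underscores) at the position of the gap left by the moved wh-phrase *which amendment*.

Which amendment did Daniel intend to reject ___ last week?

Underlying clause: Daniel did intend to reject which amendment last week.
The filler 'which amendment' is interpreted as the direct object of 'reject'. The gap is right after 'reject'.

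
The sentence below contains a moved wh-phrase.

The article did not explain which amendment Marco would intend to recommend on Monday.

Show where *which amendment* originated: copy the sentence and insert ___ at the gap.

In situ: Marco would intend to recommend which amendment on Monday.
'which amendment' is the direct object of 'recommend'. The gap is right after 'recommend'.

The article did not explain which amendment Marco would intend to recommend ___ on Monday.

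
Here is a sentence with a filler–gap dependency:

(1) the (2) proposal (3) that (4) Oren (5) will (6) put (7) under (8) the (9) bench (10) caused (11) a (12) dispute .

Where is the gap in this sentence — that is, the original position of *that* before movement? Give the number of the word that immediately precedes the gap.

6

'that' is the direct object of 'put'. It moves to the left edge, and the trace sits right after 'put':
The proposal that Oren will put ___ under the bench caused a dispute.
'put' is word 6.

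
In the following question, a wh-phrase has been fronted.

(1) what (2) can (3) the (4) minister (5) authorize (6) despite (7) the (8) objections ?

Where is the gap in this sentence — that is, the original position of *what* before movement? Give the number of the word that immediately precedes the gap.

5

Underlying clause: The minister can authorize what despite the objections.
The filler 'what' is interpreted as the direct object of 'authorize'. It moves to the left edge, and the trace sits right after 'authorize':
What can the minister authorize ___ despite the objections?
'authorize' is word 5.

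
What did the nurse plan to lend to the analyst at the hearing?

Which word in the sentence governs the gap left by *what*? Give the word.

lend

In situ: The nurse did plan to lend what to the analyst at the hearing.
The filler 'what' is interpreted as the direct object of 'lend'. It moves to the left edge, and the trace sits right after 'lend':
What did the nurse plan to lend ___ to the analyst at the hearing?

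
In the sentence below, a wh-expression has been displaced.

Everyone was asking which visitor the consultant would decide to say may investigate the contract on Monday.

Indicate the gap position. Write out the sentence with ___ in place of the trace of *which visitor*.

Everyone was asking which visitor the consultant would decide to say ___ may investigate the contract on Monday.

In situ: The consultant would decide to say which visitor may investigate the contract on Monday.
'which visitor' is the subject of the clause embedded under 'say'. The gap is right after 'say'.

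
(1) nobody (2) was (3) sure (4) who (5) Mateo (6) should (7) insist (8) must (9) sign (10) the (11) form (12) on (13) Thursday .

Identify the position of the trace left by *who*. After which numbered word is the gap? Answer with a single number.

7

Before movement: Mateo should insist who must sign the form on Thursday.
The filler 'who' is interpreted as the subject of the clause embedded under 'insist'. Fronting leaves a gap immediately after 'insist':
Nobody was sure who Mateo should insist ___ must sign the form on Thursday.
'insist' is word 7.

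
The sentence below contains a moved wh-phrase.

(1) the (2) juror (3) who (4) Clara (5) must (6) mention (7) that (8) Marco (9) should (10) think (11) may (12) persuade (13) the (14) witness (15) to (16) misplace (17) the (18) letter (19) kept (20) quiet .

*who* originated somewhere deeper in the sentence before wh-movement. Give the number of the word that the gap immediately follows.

10

The filler 'who' is interpreted as the subject of the clause embedded under 'think'. Wh-movement fronts it, leaving a gap right after 'think':
The juror who Clara must mention that Marco should think ___ may persuade the witness to misplace the letter kept quiet.
'think' is word 10.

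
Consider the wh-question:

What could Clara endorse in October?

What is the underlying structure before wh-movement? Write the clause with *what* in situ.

'what' functions as the direct object of 'endorse'. Fronting leaves a gap immediately after 'endorse':
What could Clara endorse ___ in October?

Clara could endorse what in October.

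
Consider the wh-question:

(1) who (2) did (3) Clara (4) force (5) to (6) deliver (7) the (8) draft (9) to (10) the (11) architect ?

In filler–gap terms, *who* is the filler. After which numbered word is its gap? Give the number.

Pre-movement form: Clara did force who to deliver the draft to the architect.
'who' is the direct object of 'force'. It moves to the left edge, and the trace sits right after 'force':
Who did Clara force ___ to deliver the draft to the architect?
'force' is word 4.

4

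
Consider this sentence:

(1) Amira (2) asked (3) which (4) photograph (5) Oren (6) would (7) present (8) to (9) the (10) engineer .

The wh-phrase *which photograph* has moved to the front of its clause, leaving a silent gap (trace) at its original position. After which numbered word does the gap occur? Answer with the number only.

7

In situ: Oren would present which photograph to the engineer.
The filler 'which photograph' is interpreted as the direct object of 'present'. Wh-movement fronts it, leaving a gap right after 'present':
Amira asked which photograph Oren would present ___ to the engineer.
'present' is word 7.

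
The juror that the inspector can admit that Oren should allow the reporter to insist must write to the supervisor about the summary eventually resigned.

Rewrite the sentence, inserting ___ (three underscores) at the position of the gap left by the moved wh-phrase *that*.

'that' functions as the subject of the clause embedded under 'insist'. The gap is right after 'insist'.

The juror that the inspector can admit that Oren should allow the reporter to insist ___ must write to the supervisor about the summary eventually resigned.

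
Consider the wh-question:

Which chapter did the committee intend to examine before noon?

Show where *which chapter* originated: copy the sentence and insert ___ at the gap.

Underlying clause: The committee did intend to examine which chapter before noon.
The filler 'which chapter' is interpreted as the direct object of 'examine'. The gap is right after 'examine'.

Which chapter did the committee intend to examine ___ before noon?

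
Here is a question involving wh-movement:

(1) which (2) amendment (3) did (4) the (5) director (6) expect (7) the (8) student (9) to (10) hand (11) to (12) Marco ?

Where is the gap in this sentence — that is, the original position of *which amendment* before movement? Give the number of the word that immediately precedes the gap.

Underlying clause: The director did expect the student to hand which amendment to Marco.
The filler 'which amendment' is interpreted as the direct object of 'hand'. It moves to the left edge, and the trace sits right after 'hand':
Which amendment did the director expect the student to hand ___ to Marco?
'hand' is word 10.

10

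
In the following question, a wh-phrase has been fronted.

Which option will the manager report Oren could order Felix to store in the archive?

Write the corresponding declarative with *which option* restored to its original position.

'which option' is the direct object of 'store'. Wh-movement fronts it, leaving a gap right after 'store':
Which option will the manager report Oren could order Felix to store ___ in the archive?

The manager will report Oren could order Felix to store which option in the archive.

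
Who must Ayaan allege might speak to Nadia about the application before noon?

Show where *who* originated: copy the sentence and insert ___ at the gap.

Who must Ayaan allege ___ might speak to Nadia about the application before noon?

Underlying clause: Ayaan must allege who might speak to Nadia about the application before noon.
'who' is the subject of the clause embedded under 'allege'. The gap is right after 'allege'.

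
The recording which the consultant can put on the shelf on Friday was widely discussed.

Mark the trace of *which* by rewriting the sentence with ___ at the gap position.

The filler 'which' is interpreted as the direct object of 'put'. The gap is right after 'put'.

The recording which the consultant can put ___ on the shelf on Friday was widely discussed.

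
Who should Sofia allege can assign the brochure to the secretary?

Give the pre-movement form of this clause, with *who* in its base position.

The filler 'who' is interpreted as the subject of the clause embedded under 'allege'. It moves to the left edge, and the trace sits right after 'allege':
Who should Sofia allege ___ can assign the brochure to the secretary?

Sofia should allege who can assign the brochure to the secretary.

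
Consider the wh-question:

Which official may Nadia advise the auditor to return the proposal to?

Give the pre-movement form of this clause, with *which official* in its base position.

'which official' is the object of the preposition 'to' (recipient of 'return'). Wh-movement fronts it, leaving a gap right after 'to':
Which official may Nadia advise the auditor to return the proposal to ___?

Nadia may advise the auditor to return the proposal to which official.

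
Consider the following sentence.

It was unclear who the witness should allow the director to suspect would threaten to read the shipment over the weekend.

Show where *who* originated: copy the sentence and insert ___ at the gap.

It was unclear who the witness should allow the director to suspect ___ would threaten to read the shipment over the weekend.

Before movement: The witness should allow the director to suspect who would threaten to read the shipment over the weekend.
'who' functions as the subject of the clause embedded under 'suspect'. The gap is right after 'suspect'.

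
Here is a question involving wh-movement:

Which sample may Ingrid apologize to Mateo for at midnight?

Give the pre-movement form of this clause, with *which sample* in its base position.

'which sample' is the object of the preposition 'for'. Wh-movement fronts it, leaving a gap right after 'for':
Which sample may Ingrid apologize to Mateo for ___ at midnight?

Ingrid may apologize to Mateo for which sample at midnight.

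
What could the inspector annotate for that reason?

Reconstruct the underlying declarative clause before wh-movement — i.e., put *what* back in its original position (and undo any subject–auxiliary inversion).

The inspector could annotate what for that reason.

The filler 'what' is interpreted as the direct object of 'annotate'. It moves to the left edge, and the trace sits right after 'annotate':
What could the inspector annotate ___ for that reason?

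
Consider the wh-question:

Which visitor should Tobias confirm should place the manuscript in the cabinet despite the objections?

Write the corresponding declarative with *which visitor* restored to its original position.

The filler 'which visitor' is interpreted as the subject of the clause embedded under 'confirm'. It moves to the left edge, and the trace sits right after 'confirm':
Which visitor should Tobias confirm ___ should place the manuscript in the cabinet despite the objections?

Tobias should confirm which visitor should place the manuscript in the cabinet despite the objections.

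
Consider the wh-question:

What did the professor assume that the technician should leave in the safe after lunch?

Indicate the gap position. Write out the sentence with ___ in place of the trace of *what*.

What did the professor assume that the technician should leave ___ in the safe after lunch?

Pre-movement form: The professor did assume that the technician should leave what in the safe after lunch.
The filler 'what' is interpreted as the direct object of 'leave'. The gap is right after 'leave'.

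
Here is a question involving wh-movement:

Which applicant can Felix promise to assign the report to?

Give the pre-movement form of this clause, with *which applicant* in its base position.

'which applicant' is the object of the preposition 'to' (recipient of 'assign'). Wh-movement fronts it, leaving a gap right after 'to':
Which applicant can Felix promise to assign the report to ___?

Felix can promise to assign the report to which applicant.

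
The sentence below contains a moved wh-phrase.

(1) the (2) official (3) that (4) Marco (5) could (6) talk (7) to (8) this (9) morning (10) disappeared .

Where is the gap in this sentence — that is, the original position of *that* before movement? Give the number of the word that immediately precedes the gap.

7

'that' is the object of the preposition 'to'. Fronting leaves a gap immediately after 'to':
The official that Marco could talk to ___ this morning disappeared.
'to' is word 7.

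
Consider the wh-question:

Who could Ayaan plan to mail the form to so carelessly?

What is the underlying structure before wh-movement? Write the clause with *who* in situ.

Ayaan could plan to mail the form to who so carelessly.

The filler 'who' is interpreted as the object of the preposition 'to' (recipient of 'mail'). Wh-movement fronts it, leaving a gap right after 'to':
Who could Ayaan plan to mail the form to ___ so carelessly?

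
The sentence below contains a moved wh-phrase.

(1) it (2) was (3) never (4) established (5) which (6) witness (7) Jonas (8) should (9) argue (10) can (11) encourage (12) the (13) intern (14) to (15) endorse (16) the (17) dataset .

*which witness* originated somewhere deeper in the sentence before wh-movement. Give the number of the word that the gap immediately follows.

Pre-movement form: Jonas should argue which witness can encourage the intern to endorse the dataset.
The filler 'which witness' is interpreted as the subject of the clause embedded under 'argue'. Wh-movement fronts it, leaving a gap right after 'argue':
It was never established which witness Jonas should argue ___ can encourage the intern to endorse the dataset.
'argue' is word 9.

9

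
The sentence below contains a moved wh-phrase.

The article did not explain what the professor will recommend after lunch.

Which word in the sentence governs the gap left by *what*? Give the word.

recommend

Underlying clause: The professor will recommend what after lunch.
The filler 'what' is interpreted as the direct object of 'recommend'. Fronting leaves a gap immediately after 'recommend':
The article did not explain what the professor will recommend ___ after lunch.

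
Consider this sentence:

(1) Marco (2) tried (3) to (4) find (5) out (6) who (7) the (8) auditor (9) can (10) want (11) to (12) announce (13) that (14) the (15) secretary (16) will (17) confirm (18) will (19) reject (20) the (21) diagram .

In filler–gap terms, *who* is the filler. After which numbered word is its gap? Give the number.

Underlying clause: The auditor can want to announce that the secretary will confirm who will reject the diagram.
'who' is the subject of the clause embedded under 'confirm'. Wh-movement fronts it, leaving a gap right after 'confirm':
Marco tried to find out who the auditor can want to announce that the secretary will confirm ___ will reject the diagram.
'confirm' is word 17.

17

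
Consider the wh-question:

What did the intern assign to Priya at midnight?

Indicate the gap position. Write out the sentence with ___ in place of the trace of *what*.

What did the intern assign ___ to Priya at midnight?

Underlying clause: The intern did assign what to Priya at midnight.
'what' is the direct object of 'assign'. The gap is right after 'assign'.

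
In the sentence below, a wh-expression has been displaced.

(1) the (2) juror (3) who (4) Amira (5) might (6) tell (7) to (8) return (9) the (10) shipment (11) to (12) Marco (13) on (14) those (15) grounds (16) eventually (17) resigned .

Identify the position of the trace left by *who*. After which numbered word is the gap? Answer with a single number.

'who' functions as the direct object of 'tell'. Fronting leaves a gap immediately after 'tell':
The juror who Amira might tell ___ to return the shipment to Marco on those grounds eventually resigned.
'tell' is word 6.

6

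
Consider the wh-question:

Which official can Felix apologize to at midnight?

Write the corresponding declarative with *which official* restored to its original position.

Felix can apologize to which official at midnight.

The filler 'which official' is interpreted as the object of the preposition 'to'. Fronting leaves a gap immediately after 'to':
Which official can Felix apologize to ___ at midnight?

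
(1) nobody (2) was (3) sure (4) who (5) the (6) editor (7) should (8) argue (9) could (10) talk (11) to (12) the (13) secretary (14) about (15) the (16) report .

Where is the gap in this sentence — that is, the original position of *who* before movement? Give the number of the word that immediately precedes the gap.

8

Pre-movement form: The editor should argue who could talk to the secretary about the report.
'who' is the subject of the clause embedded under 'argue'. Wh-movement fronts it, leaving a gap right after 'argue':
Nobody was sure who the editor should argue ___ could talk to the secretary about the report.
'argue' is word 8.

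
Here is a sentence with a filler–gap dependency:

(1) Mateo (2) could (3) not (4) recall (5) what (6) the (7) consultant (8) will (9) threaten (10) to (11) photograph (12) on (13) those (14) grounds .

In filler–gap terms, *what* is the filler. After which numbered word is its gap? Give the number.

Underlying clause: The consultant will threaten to photograph what on those grounds.
'what' functions as the direct object of 'photograph'. Fronting leaves a gap immediately after 'photograph':
Mateo could not recall what the consultant will threaten to photograph ___ on those grounds.
'photograph' is word 11.

11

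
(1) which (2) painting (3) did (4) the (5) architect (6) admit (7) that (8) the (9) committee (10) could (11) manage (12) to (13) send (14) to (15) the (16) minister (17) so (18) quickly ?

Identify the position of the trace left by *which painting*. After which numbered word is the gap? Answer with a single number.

In situ: The architect did admit that the committee could manage to send which painting to the minister so quickly.
'which painting' is the direct object of 'send'. Wh-movement fronts it, leaving a gap right after 'send':
Which painting did the architect admit that the committee could manage to send ___ to the minister so quickly?
'send' is word 13.

13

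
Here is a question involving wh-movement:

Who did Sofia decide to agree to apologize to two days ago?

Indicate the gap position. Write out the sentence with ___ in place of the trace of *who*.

Pre-movement form: Sofia did decide to agree to apologize to who two days ago.
'who' functions as the object of the preposition 'to'. The gap is right after 'to'.

Who did Sofia decide to agree to apologize to ___ two days ago?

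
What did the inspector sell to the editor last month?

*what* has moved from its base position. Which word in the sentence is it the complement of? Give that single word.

sell

Pre-movement form: The inspector did sell what to the editor last month.
'what' is the direct object of 'sell'. Wh-movement fronts it, leaving a gap right after 'sell':
What did the inspector sell ___ to the editor last month?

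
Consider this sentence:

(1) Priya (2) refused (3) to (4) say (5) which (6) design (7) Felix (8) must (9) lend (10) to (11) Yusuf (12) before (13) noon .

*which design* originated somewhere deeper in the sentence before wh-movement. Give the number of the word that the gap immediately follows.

9

In situ: Felix must lend which design to Yusuf before noon.
The filler 'which design' is interpreted as the direct object of 'lend'. Fronting leaves a gap immediately after 'lend':
Priya refused to say which design Felix must lend ___ to Yusuf before noon.
'lend' is word 9.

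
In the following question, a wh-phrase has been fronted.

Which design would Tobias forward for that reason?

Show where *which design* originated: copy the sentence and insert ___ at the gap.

Pre-movement form: Tobias would forward which design for that reason.
'which design' functions as the direct object of 'forward'. The gap is right after 'forward'.

Which design would Tobias forward ___ for that reason?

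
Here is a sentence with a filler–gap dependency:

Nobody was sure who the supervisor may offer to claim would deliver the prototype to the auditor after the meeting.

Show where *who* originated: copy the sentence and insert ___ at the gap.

Nobody was sure who the supervisor may offer to claim ___ would deliver the prototype to the auditor after the meeting.

Underlying clause: The supervisor may offer to claim who would deliver the prototype to the auditor after the meeting.
'who' functions as the subject of the clause embedded under 'claim'. The gap is right after 'claim'.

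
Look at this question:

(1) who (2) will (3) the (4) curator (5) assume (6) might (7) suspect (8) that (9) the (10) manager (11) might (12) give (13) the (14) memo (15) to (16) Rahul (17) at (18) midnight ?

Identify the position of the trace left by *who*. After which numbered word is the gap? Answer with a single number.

Before movement: The curator will assume who might suspect that the manager might give the memo to Rahul at midnight.
'who' functions as the subject of the clause embedded under 'assume'. Fronting leaves a gap immediately after 'assume':
Who will the curator assume ___ might suspect that the manager might give the memo to Rahul at midnight?
'assume' is word 5.

5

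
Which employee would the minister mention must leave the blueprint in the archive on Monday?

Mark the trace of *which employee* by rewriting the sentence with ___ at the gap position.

Pre-movement form: The minister would mention which employee must leave the blueprint in the archive on Monday.
The filler 'which employee' is interpreted as the subject of the clause embedded under 'mention'. The gap is right after 'mention'.

Which employee would the minister mention ___ must leave the blueprint in the archive on Monday?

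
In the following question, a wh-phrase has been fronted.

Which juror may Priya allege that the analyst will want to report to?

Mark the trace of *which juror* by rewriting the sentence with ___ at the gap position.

Which juror may Priya allege that the analyst will want to report to ___?

Before movement: Priya may allege that the analyst will want to report to which juror.
'which juror' functions as the object of the preposition 'to'. The gap is right after 'to'.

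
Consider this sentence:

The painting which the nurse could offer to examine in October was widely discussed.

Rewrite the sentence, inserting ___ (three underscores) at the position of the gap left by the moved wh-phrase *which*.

The painting which the nurse could offer to examine ___ in October was widely discussed.

'which' is the direct object of 'examine'. The gap is right after 'examine'.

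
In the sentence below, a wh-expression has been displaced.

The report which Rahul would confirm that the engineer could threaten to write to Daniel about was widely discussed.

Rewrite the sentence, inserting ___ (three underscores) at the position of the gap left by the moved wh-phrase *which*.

'which' is the object of the preposition 'about'. The gap is right after 'about'.

The report which Rahul would confirm that the engineer could threaten to write to Daniel about ___ was widely discussed.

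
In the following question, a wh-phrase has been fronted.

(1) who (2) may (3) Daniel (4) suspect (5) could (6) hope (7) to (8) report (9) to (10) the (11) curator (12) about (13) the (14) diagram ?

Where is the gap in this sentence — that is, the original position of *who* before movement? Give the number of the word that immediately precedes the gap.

Pre-movement form: Daniel may suspect who could hope to report to the curator about the diagram.
'who' is the subject of the clause embedded under 'suspect'. Fronting leaves a gap immediately after 'suspect':
Who may Daniel suspect ___ could hope to report to the curator about the diagram?
'suspect' is word 4.

4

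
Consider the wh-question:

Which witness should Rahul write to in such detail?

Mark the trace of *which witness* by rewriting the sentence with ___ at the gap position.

Which witness should Rahul write to ___ in such detail?

Underlying clause: Rahul should write to which witness in such detail.
'which witness' is the object of the preposition 'to'. The gap is right after 'to'.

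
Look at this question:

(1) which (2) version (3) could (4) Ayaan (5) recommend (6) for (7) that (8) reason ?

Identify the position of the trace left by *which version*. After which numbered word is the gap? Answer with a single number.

5

Pre-movement form: Ayaan could recommend which version for that reason.
The filler 'which version' is interpreted as the direct object of 'recommend'. It moves to the left edge, and the trace sits right after 'recommend':
Which version could Ayaan recommend ___ for that reason?
'recommend' is word 5.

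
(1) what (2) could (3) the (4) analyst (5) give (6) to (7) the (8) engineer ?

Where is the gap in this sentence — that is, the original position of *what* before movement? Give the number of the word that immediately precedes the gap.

5

Pre-movement form: The analyst could give what to the engineer.
The filler 'what' is interpreted as the direct object of 'give'. It moves to the left edge, and the trace sits right after 'give':
What could the analyst give ___ to the engineer?
'give' is word 5.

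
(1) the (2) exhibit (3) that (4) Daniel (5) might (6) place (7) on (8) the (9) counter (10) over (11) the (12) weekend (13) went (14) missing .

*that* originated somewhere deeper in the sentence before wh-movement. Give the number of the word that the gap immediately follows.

6

The filler 'that' is interpreted as the direct object of 'place'. It moves to the left edge, and the trace sits right after 'place':
The exhibit that Daniel might place ___ on the counter over the weekend went missing.
'place' is word 6.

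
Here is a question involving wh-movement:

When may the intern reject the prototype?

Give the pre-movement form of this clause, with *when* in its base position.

The intern may reject the prototype when.

'when' is the temporal adjunct. Wh-movement fronts it, leaving a gap right after 'prototype':
When may the intern reject the prototype ___?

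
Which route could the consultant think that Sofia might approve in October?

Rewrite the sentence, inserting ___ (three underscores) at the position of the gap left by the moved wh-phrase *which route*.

Which route could the consultant think that Sofia might approve ___ in October?

Pre-movement form: The consultant could think that Sofia might approve which route in October.
The filler 'which route' is interpreted as the direct object of 'approve'. The gap is right after 'approve'.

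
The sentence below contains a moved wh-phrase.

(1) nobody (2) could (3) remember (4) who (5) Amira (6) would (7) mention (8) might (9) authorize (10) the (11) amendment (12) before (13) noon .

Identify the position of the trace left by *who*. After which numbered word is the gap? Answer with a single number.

Underlying clause: Amira would mention who might authorize the amendment before noon.
The filler 'who' is interpreted as the subject of the clause embedded under 'mention'. Fronting leaves a gap immediately after 'mention':
Nobody could remember who Amira would mention ___ might authorize the amendment before noon.
'mention' is word 7.

7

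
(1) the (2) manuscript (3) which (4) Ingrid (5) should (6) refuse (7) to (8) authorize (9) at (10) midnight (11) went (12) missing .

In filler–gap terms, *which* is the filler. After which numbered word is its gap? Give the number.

8

The filler 'which' is interpreted as the direct object of 'authorize'. It moves to the left edge, and the trace sits right after 'authorize':
The manuscript which Ingrid should refuse to authorize ___ at midnight went missing.
'authorize' is word 8.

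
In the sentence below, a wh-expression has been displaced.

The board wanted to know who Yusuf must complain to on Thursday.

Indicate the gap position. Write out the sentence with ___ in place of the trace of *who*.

In situ: Yusuf must complain to who on Thursday.
'who' functions as the object of the preposition 'to'. The gap is right after 'to'.

The board wanted to know who Yusuf must complain to ___ on Thursday.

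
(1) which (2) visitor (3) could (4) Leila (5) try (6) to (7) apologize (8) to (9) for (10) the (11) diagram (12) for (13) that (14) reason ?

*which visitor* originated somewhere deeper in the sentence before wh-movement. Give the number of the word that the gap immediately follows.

Underlying clause: Leila could try to apologize to which visitor for the diagram for that reason.
'which visitor' is the object of the preposition 'to'. Wh-movement fronts it, leaving a gap right after 'to':
Which visitor could Leila try to apologize to ___ for the diagram for that reason?
'to' is word 8.

8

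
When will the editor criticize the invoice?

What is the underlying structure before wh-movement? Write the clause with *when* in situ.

The editor will criticize the invoice when.

The filler 'when' is interpreted as the temporal adjunct. It moves to the left edge, and the trace sits right after 'invoice':
When will the editor criticize the invoice ___?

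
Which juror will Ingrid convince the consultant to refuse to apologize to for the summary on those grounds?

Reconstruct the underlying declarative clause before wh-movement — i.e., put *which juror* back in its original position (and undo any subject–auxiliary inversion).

Ingrid will convince the consultant to refuse to apologize to which juror for the summary on those grounds.

'which juror' functions as the object of the preposition 'to'. Wh-movement fronts it, leaving a gap right after 'to':
Which juror will Ingrid convince the consultant to refuse to apologize to ___ for the summary on those grounds?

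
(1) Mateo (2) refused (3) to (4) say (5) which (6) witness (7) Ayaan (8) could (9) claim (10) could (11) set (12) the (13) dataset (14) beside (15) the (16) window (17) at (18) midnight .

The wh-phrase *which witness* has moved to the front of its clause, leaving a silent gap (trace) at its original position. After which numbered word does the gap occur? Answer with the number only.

Pre-movement form: Ayaan could claim which witness could set the dataset beside the window at midnight.
'which witness' functions as the subject of the clause embedded under 'claim'. It moves to the left edge, and the trace sits right after 'claim':
Mateo refused to say which witness Ayaan could claim ___ could set the dataset beside the window at midnight.
'claim' is word 9.

9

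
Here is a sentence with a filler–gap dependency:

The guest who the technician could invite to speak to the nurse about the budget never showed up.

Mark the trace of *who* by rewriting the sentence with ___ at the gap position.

The filler 'who' is interpreted as the direct object of 'invite'. The gap is right after 'invite'.

The guest who the technician could invite ___ to speak to the nurse about the budget never showed up.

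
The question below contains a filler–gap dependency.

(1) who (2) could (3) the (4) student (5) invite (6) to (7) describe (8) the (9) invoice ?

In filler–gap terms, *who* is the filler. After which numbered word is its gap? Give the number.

5

Pre-movement form: The student could invite who to describe the invoice.
'who' functions as the direct object of 'invite'. It moves to the left edge, and the trace sits right after 'invite':
Who could the student invite ___ to describe the invoice?
'invite' is word 5.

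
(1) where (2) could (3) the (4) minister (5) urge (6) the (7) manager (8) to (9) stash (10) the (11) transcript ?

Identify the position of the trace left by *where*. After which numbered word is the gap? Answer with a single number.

11

Pre-movement form: The minister could urge the manager to stash the transcript where.
'where' functions as the locative complement of 'stash'. Fronting leaves a gap immediately after 'transcript':
Where could the minister urge the manager to stash the transcript ___?
'transcript' is word 11.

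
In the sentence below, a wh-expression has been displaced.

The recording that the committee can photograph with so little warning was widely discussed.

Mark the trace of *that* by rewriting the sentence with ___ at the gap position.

The recording that the committee can photograph ___ with so little warning was widely discussed.

'that' is the direct object of 'photograph'. The gap is right after 'photograph'.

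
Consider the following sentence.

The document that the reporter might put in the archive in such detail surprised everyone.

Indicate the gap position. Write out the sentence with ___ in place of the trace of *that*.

The document that the reporter might put ___ in the archive in such detail surprised everyone.

'that' functions as the direct object of 'put'. The gap is right after 'put'.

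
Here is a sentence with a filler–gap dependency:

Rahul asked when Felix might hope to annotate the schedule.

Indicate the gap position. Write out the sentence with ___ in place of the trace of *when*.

In situ: Felix might hope to annotate the schedule when.
'when' functions as the temporal adjunct. The gap is right after 'schedule'.

Rahul asked when Felix might hope to annotate the schedule ___.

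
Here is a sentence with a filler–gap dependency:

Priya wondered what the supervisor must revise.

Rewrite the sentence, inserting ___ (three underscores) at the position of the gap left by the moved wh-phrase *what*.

Pre-movement form: The supervisor must revise what.
'what' functions as the direct object of 'revise'. The gap is right after 'revise'.

Priya wondered what the supervisor must revise ___.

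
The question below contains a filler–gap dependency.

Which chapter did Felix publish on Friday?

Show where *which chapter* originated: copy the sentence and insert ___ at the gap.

Pre-movement form: Felix did publish which chapter on Friday.
'which chapter' is the direct object of 'publish'. The gap is right after 'publish'.

Which chapter did Felix publish ___ on Friday?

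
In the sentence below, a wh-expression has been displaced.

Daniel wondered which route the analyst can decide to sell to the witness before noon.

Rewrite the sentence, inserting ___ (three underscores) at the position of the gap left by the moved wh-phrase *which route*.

Pre-movement form: The analyst can decide to sell which route to the witness before noon.
'which route' functions as the direct object of 'sell'. The gap is right after 'sell'.

Daniel wondered which route the analyst can decide to sell ___ to the witness before noon.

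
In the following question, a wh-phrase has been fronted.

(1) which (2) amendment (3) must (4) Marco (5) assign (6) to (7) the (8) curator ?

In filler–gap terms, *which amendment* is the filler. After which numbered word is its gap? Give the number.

5

In situ: Marco must assign which amendment to the curator.
The filler 'which amendment' is interpreted as the direct object of 'assign'. Fronting leaves a gap immediately after 'assign':
Which amendment must Marco assign ___ to the curator?
'assign' is word 5.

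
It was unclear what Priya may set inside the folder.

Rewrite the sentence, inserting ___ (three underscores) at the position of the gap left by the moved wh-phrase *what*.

It was unclear what Priya may set ___ inside the folder.

In situ: Priya may set what inside the folder.
'what' is the direct object of 'set'. The gap is right after 'set'.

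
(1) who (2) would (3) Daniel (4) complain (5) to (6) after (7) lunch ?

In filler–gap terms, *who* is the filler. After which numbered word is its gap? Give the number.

Before movement: Daniel would complain to who after lunch.
'who' functions as the object of the preposition 'to'. Fronting leaves a gap immediately after 'to':
Who would Daniel complain to ___ after lunch?
'to' is word 5.

5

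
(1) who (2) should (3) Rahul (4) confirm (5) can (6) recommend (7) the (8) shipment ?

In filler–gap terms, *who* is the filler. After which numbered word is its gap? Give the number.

Before movement: Rahul should confirm who can recommend the shipment.
'who' functions as the subject of the clause embedded under 'confirm'. Fronting leaves a gap immediately after 'confirm':
Who should Rahul confirm ___ can recommend the shipment?
'confirm' is word 4.

4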